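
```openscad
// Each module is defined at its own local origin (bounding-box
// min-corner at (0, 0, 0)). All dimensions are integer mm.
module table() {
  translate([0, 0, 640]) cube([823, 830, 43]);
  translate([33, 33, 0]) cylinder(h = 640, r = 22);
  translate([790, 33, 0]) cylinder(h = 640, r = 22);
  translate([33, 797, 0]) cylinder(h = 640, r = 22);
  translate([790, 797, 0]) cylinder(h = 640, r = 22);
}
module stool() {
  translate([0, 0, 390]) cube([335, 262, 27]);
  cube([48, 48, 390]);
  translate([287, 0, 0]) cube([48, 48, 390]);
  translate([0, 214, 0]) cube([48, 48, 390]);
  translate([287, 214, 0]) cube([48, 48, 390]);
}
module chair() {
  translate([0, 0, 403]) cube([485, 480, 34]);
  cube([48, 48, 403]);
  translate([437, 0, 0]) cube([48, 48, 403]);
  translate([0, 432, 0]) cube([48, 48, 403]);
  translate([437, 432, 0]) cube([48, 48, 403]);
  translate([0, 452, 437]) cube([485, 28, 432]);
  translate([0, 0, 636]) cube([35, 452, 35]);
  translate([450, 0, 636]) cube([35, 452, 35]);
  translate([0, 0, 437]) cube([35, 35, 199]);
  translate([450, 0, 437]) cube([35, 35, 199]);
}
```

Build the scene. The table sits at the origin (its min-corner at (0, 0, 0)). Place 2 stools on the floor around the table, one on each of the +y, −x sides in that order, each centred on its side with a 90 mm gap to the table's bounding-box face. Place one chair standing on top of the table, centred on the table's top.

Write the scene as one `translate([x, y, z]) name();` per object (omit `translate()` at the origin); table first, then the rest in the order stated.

table();
translate([244, 920, 0]) stool();
translate([-425, 284, 0]) stool();
translate([169, 175, 683]) chair();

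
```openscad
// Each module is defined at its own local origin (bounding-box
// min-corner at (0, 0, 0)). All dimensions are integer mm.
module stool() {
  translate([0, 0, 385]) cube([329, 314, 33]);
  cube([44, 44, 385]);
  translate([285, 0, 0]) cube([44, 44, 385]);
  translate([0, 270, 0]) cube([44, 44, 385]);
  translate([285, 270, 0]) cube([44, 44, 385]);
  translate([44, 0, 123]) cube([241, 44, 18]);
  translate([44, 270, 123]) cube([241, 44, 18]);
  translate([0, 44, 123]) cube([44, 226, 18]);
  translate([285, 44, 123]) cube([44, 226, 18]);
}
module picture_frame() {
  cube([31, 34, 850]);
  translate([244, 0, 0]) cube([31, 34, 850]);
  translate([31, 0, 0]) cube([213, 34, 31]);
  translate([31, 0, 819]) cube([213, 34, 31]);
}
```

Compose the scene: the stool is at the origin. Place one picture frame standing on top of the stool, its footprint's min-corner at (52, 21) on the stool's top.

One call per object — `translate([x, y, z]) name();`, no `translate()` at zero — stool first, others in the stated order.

stool();
translate([52, 21, 418]) picture_frame();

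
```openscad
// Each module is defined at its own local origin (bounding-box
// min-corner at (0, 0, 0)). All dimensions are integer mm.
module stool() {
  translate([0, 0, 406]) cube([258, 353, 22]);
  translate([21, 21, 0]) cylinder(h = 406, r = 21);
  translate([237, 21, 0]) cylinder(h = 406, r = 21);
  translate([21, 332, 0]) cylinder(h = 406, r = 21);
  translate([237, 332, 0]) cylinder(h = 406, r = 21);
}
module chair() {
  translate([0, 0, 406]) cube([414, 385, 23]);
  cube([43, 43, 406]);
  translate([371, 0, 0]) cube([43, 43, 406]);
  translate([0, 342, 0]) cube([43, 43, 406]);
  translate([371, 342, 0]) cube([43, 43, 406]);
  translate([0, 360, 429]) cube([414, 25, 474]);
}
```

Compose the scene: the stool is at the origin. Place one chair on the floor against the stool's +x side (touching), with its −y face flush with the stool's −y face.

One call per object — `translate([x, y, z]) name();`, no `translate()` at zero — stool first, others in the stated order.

stool();
translate([258, 0, 0]) chair();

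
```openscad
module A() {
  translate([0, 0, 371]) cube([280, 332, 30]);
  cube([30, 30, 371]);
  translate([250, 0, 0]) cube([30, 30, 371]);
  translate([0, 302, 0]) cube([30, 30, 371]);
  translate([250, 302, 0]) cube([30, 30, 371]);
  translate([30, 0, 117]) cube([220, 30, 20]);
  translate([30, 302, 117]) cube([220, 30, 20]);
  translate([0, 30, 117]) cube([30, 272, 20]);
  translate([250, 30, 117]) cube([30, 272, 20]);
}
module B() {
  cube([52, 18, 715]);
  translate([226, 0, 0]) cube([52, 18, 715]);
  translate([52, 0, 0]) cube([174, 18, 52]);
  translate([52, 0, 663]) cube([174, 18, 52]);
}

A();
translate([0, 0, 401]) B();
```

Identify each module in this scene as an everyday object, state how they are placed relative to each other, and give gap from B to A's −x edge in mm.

A is a stool. B is a picture frame. The picture frame is on top of the stool. The gap from the picture frame to the stool's −x edge is 0 mm.

The picture frame's min-x is at 0; the stool's min-x is 0; gap = 0 mm.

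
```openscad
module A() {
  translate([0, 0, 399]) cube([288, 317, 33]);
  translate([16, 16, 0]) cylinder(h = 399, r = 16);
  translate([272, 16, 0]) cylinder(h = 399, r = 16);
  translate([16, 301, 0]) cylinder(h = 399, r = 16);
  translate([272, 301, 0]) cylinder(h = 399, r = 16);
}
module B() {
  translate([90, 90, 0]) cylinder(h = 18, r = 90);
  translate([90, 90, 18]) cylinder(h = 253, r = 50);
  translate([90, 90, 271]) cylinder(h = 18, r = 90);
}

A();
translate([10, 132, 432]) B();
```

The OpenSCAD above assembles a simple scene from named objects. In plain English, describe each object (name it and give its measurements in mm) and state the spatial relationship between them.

A is a four-legged stool. The seat is 288×317 mm, 33 mm thick, top at z = 432 mm. It stands on four round legs, each 32 mm in diameter, from z = 0 to the seat underside, each leg's axis is inset half a diameter from the nearest pair of seat edges (so the leg's bounding box is flush with the corner).

B is a spool: two coaxial disc flanges of radius 90 mm and thickness 18 mm, joined by a core cylinder of radius 50 mm and height 253 mm. The lower flange rests on z = 0 and the three cylinders share a vertical axis.

The spool is on top of the stool.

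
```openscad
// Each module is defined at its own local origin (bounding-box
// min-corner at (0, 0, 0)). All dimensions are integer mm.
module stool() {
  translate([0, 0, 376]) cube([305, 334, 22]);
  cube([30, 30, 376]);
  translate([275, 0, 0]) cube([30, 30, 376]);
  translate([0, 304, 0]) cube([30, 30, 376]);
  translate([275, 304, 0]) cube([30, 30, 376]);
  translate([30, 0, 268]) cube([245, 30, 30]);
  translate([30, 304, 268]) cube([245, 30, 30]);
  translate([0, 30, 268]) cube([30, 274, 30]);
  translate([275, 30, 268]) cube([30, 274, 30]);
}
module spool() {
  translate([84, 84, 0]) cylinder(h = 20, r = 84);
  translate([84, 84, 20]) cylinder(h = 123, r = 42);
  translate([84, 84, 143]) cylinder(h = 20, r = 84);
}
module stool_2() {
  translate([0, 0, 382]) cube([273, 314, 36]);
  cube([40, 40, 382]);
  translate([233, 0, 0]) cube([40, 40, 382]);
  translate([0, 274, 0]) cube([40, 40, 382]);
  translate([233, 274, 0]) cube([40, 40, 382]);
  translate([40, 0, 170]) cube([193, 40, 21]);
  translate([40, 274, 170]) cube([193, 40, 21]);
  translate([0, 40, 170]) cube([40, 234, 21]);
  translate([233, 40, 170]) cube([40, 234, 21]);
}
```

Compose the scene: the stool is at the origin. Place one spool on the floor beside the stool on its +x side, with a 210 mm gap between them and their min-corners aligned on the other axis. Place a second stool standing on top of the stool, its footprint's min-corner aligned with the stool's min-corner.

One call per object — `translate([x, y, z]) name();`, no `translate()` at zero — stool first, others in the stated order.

stool();
translate([515, 0, 0]) spool();
translate([0, 0, 398]) stool_2();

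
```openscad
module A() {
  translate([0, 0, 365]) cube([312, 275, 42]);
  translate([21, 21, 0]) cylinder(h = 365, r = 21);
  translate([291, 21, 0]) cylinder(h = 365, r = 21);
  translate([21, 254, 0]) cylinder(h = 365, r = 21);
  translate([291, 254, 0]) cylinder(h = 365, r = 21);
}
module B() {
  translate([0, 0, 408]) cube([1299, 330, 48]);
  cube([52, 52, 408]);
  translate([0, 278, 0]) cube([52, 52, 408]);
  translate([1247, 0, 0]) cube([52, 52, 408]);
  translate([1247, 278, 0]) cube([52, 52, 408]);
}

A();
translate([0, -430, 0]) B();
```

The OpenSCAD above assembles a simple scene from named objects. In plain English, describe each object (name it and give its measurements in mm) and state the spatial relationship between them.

A is a four-legged stool. The seat is a 312×275×42 mm slab whose top surface is at z = 407 mm; four round legs, each 42 mm in diameter, run from the floor (z = 0) to the underside of the seat, each leg's axis is inset half a diameter from the nearest pair of seat edges (so the leg's bounding box is flush with the corner).

B is a long wooden bench with a 1299 mm (x) × 330 mm (y) seat, 48 mm thick, its top surface 456 mm above the floor. Four 52 mm square legs at the seat corners, flush with the edges, run from z = 0 to the seat underside.

The bench is on the floor beside the stool on its −y side.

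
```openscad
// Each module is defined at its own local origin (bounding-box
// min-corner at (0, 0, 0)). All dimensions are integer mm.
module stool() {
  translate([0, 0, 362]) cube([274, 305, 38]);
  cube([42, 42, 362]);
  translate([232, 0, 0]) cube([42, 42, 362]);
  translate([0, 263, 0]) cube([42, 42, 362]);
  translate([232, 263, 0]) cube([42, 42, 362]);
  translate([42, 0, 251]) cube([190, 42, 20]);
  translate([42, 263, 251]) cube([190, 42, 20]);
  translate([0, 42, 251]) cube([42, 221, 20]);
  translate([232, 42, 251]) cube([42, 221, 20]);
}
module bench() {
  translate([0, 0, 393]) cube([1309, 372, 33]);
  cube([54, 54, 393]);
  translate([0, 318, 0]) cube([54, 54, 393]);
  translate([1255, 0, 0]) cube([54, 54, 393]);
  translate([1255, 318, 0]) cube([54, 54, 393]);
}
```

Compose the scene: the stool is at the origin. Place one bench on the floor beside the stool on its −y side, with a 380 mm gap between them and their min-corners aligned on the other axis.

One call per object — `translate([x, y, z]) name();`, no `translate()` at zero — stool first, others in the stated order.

stool();
translate([0, -752, 0]) bench();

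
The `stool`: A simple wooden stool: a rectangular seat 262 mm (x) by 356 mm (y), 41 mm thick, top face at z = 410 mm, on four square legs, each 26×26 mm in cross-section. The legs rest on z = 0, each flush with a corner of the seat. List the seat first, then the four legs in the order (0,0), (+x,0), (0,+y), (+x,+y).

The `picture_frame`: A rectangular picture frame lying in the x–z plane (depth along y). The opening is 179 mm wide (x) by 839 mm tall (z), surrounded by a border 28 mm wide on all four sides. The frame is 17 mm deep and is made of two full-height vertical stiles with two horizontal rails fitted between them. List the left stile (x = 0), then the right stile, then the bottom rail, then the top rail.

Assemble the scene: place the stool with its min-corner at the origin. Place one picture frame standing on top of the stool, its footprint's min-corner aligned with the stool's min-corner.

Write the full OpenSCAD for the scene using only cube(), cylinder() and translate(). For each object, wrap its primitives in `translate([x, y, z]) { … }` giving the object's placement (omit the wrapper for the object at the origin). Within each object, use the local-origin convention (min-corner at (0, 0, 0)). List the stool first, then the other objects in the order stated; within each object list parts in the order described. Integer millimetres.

translate([0, 0, 369]) cube([262, 356, 41]);
cube([26, 26, 369]);
translate([236, 0, 0]) cube([26, 26, 369]);
translate([0, 330, 0]) cube([26, 26, 369]);
translate([236, 330, 0]) cube([26, 26, 369]);
translate([0, 0, 410]) {
  cube([28, 17, 895]);
  translate([207, 0, 0]) cube([28, 17, 895]);
  translate([28, 0, 0]) cube([179, 17, 28]);
  translate([28, 0, 867]) cube([179, 17, 28]);
}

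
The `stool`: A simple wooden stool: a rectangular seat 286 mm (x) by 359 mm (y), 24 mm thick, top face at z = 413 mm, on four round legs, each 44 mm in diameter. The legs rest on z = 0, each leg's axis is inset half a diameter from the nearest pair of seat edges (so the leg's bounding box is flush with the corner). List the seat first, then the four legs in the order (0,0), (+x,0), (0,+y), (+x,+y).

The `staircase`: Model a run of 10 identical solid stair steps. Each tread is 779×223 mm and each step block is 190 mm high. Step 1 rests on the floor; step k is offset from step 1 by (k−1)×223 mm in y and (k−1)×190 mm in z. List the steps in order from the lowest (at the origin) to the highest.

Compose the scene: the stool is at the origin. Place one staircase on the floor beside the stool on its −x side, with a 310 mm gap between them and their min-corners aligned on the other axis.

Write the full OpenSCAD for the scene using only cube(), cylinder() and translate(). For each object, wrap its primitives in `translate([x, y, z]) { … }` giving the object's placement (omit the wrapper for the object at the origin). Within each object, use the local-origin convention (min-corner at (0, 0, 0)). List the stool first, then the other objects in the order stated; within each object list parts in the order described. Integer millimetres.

translate([0, 0, 389]) cube([286, 359, 24]);
translate([22, 22, 0]) cylinder(h = 389, r = 22);
translate([264, 22, 0]) cylinder(h = 389, r = 22);
translate([22, 337, 0]) cylinder(h = 389, r = 22);
translate([264, 337, 0]) cylinder(h = 389, r = 22);
translate([-1089, 0, 0]) {
  cube([779, 223, 190]);
  translate([0, 223, 190]) cube([779, 223, 190]);
  translate([0, 446, 380]) cube([779, 223, 190]);
  translate([0, 669, 570]) cube([779, 223, 190]);
  translate([0, 892, 760]) cube([779, 223, 190]);
  translate([0, 1115, 950]) cube([779, 223, 190]);
  translate([0, 1338, 1140]) cube([779, 223, 190]);
  translate([0, 1561, 1330]) cube([779, 223, 190]);
  translate([0, 1784, 1520]) cube([779, 223, 190]);
  translate([0, 2007, 1710]) cube([779, 223, 190]);
}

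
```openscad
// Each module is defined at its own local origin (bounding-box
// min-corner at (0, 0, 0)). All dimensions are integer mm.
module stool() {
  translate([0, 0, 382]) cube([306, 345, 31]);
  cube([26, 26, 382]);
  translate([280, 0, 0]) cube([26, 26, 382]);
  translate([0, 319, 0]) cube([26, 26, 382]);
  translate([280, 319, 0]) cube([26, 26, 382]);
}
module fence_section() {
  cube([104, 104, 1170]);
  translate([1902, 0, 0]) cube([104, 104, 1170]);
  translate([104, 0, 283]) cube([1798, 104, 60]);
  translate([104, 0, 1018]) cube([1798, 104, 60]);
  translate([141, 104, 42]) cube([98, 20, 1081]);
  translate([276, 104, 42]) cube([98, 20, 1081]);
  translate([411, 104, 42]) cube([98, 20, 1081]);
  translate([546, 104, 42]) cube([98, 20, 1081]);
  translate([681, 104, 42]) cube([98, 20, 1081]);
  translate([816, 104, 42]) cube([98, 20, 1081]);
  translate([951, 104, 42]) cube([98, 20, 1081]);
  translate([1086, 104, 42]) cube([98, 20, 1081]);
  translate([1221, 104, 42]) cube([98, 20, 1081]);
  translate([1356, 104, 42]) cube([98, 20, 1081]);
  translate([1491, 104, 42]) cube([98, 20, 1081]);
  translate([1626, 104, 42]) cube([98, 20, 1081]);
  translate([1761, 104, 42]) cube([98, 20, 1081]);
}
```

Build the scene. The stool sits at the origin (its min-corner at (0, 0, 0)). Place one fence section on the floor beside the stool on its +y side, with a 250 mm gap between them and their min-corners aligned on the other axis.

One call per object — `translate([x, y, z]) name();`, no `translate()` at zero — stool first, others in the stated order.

stool();
translate([0, 595, 0]) fence_section();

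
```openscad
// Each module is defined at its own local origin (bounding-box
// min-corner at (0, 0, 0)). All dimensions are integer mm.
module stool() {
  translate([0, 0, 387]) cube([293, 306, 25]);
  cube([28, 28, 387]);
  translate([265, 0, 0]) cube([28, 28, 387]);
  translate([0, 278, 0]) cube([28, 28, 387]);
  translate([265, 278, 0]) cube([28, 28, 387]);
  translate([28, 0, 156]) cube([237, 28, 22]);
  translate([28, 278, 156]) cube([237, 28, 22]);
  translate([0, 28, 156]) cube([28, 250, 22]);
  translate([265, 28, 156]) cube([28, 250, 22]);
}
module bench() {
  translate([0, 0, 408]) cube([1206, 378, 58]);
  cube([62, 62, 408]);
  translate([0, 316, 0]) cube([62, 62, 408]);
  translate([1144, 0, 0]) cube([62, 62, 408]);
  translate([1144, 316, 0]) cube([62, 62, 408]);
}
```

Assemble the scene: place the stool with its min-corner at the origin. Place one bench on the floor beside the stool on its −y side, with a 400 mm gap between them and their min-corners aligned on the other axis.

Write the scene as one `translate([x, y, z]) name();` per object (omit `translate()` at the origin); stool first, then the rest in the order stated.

stool();
translate([0, -778, 0]) bench();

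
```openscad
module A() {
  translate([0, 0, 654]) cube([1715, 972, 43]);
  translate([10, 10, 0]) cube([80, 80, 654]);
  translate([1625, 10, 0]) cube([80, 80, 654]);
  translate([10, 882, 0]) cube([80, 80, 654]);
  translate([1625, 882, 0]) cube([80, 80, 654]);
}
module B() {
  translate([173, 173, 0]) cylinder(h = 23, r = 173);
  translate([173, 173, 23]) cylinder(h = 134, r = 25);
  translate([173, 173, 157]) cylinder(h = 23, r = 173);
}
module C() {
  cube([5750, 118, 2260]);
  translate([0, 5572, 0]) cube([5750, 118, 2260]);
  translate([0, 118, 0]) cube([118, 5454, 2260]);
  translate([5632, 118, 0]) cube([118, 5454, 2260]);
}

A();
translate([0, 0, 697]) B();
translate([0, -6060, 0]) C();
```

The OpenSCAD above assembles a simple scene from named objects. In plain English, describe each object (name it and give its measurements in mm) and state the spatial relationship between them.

A is a table with a 1715×972 mm rectangular top, 43 mm thick, top surface at z = 697 mm, supported by four 80×80 mm square legs, each inset 10 mm from the nearest pair of top edges, running from the floor.

B is a spool: two coaxial disc flanges of radius 173 mm and thickness 23 mm, joined by a core cylinder of radius 25 mm and height 134 mm. The lower flange rests on z = 0 and the three cylinders share a vertical axis.

C is the wall frame of a small rectangular building: four walls, each 2260 mm tall and 118 mm thick, enclosing a footprint 5750 mm (x) by 5690 mm (y) outside-to-outside, with no floor or roof. The front and back walls (the −y and +y sides) span the full width; the two side walls fit between them.

The spool is on top of the table. The house frame is on the floor beside the table on its −y side.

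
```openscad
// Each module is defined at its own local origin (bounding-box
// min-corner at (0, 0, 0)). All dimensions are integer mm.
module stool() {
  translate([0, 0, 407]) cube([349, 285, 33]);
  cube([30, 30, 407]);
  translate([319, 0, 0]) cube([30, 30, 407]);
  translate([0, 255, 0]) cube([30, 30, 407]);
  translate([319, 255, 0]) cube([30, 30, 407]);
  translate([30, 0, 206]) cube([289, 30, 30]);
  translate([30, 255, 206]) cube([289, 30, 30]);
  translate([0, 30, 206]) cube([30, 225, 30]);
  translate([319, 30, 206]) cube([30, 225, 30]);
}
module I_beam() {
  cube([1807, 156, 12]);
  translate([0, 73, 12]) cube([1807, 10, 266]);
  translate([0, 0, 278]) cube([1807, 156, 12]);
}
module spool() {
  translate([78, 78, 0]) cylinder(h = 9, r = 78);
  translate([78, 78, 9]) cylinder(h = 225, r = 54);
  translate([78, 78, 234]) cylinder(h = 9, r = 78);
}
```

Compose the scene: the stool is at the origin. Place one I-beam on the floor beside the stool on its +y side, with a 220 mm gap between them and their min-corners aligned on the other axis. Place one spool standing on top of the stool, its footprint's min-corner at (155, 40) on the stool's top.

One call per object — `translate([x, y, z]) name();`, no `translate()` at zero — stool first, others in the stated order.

stool();
translate([0, 505, 0]) I_beam();
translate([155, 40, 440]) spool();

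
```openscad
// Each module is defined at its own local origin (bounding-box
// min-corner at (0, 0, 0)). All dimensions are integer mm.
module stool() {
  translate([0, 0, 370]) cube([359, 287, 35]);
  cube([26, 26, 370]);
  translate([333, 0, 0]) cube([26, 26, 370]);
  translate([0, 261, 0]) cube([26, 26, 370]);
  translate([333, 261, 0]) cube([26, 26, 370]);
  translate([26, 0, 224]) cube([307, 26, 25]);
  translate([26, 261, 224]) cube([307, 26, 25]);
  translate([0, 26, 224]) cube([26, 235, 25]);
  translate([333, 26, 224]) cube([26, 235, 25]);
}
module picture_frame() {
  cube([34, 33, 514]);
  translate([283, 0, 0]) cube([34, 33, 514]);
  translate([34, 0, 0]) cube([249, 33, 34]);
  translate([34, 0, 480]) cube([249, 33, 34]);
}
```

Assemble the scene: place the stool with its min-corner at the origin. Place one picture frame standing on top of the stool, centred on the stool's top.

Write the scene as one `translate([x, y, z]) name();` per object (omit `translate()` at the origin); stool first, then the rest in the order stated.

stool();
translate([21, 127, 405]) picture_frame();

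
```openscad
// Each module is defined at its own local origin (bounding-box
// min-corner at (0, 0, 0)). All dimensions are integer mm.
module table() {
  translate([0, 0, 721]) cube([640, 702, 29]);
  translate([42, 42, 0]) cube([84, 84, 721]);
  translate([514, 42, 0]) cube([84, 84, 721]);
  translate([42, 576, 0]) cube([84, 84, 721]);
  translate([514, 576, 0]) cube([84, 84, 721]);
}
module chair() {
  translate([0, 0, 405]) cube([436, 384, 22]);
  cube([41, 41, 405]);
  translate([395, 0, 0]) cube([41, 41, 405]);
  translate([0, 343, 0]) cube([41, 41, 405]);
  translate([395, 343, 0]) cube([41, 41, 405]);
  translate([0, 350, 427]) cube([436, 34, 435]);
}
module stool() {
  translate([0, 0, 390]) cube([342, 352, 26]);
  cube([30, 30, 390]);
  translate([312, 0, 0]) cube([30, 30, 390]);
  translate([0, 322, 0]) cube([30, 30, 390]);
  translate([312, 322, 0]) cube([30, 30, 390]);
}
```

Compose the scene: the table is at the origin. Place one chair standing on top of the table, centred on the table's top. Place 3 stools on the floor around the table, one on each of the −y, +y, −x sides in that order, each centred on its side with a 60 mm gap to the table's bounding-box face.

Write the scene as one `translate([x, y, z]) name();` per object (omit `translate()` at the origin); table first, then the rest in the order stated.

table();
translate([102, 159, 750]) chair();
translate([149, -412, 0]) stool();
translate([149, 762, 0]) stool();
translate([-402, 175, 0]) stool();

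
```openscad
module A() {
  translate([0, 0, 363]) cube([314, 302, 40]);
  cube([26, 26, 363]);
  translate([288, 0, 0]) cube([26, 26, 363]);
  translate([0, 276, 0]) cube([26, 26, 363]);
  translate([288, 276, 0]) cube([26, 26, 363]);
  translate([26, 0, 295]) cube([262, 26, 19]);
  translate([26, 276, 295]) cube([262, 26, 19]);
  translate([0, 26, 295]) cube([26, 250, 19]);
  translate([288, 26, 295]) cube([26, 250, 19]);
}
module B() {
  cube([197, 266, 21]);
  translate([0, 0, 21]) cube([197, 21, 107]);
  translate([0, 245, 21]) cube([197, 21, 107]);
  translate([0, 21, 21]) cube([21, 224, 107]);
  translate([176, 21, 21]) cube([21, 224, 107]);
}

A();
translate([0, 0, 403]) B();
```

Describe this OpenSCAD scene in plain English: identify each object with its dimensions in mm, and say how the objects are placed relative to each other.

A is a simple wooden stool: a rectangular seat 314 mm (x) by 302 mm (y), 40 mm thick, top face at z = 403 mm, on four square legs, each 26×26 mm in cross-section. The legs rest on z = 0, each flush with a corner of the seat. Four stretchers, 26 mm wide and 19 mm tall, connect adjacent legs with their undersides at z = 295 mm, each running between the inner faces of the legs it joins and aligned with the legs' outer faces on the other axis.

B is an open storage box with external size 197×266×128 mm and wall thickness 21 mm (the base is also 21 mm thick). The base covers the whole footprint; the four walls stand on the base, with the y-facing walls full-width and the x-facing walls fitting between their inner faces.

The open box is on top of the stool.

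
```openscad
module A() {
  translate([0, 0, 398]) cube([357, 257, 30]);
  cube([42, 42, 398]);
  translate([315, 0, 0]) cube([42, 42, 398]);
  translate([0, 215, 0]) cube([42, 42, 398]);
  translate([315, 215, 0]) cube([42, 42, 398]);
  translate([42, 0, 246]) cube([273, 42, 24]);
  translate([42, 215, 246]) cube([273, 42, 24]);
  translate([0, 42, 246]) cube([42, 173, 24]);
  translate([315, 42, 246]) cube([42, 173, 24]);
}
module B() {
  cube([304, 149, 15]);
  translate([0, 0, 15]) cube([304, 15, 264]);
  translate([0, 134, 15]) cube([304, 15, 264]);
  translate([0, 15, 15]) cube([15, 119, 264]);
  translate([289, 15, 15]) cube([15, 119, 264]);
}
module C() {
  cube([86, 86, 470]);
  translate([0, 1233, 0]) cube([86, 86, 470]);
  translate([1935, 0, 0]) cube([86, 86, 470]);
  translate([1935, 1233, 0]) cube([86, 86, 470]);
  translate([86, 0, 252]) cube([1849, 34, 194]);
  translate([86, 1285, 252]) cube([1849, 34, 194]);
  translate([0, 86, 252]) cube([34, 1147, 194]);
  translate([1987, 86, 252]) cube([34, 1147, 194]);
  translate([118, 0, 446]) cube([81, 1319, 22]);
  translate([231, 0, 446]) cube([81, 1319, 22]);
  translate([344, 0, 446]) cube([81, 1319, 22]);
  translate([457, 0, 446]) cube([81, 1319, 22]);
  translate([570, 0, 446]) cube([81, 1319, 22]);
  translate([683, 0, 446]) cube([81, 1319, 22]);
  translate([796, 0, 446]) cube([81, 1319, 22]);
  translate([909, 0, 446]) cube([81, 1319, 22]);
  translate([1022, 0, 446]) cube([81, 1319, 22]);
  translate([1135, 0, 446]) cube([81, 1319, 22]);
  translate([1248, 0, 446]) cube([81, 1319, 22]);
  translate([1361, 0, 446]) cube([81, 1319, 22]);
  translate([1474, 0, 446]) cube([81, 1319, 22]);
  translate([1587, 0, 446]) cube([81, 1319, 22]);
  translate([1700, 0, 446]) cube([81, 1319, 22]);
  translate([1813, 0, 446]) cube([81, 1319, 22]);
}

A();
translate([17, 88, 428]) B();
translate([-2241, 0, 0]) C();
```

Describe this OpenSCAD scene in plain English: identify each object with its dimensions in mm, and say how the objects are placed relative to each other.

A is a simple wooden stool: a rectangular seat 357 mm (x) by 257 mm (y), 30 mm thick, top face at z = 428 mm, on four square legs, each 42×42 mm in cross-section. The legs rest on z = 0, each flush with a corner of the seat. Four stretchers, 42 mm wide and 24 mm tall, connect adjacent legs with their undersides at z = 246 mm, each running between the inner faces of the legs it joins and aligned with the legs' outer faces on the other axis.

B is an open storage box with external size 304×149×279 mm and wall thickness 15 mm (the base is also 15 mm thick). The base covers the whole footprint; the four walls stand on the base, with the y-facing walls full-width and the x-facing walls fitting between their inner faces.

C is a bed frame 2021 mm long (x) by 1319 mm wide (y). Four 86×86 mm corner posts, 470 mm tall, at the corners of the footprint. Four rails of 34 mm thickness and 194 mm height run between adjacent posts with their undersides at z = 252 mm, their outer faces flush with the outside of the frame (the two x-running rails run between the posts' inner faces; the two y-running rails run between the posts' inner faces). 16 slats, each 81 mm wide (x) and 22 mm thick, lie across the top of the two x-running rails, running the full 1319 mm width of the frame in y; the slats are evenly spaced along x between the inner faces of the end posts with equal gaps (rounded down to the nearest mm) at the −x end and between each pair — any rounding remainder accumulates at the +x end.

The open box is on top of the stool. The bed frame is on the floor beside the stool on its −x side.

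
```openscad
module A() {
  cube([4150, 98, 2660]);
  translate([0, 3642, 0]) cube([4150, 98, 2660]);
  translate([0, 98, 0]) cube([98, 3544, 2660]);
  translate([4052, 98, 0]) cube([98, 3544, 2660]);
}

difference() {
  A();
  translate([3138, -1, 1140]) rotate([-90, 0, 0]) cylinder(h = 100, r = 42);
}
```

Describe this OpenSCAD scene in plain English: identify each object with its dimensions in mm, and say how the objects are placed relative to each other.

A is the wall frame of a small rectangular building: four walls, each 2660 mm tall and 98 mm thick, enclosing a footprint 4150 mm (x) by 3740 mm (y) outside-to-outside, with no floor or roof. The front and back walls (the −y and +y sides) span the full width; the two side walls fit between them.

The house frame has a circular hole of radius 42 mm through its front wall, centred at (x = 3138, z = 1140).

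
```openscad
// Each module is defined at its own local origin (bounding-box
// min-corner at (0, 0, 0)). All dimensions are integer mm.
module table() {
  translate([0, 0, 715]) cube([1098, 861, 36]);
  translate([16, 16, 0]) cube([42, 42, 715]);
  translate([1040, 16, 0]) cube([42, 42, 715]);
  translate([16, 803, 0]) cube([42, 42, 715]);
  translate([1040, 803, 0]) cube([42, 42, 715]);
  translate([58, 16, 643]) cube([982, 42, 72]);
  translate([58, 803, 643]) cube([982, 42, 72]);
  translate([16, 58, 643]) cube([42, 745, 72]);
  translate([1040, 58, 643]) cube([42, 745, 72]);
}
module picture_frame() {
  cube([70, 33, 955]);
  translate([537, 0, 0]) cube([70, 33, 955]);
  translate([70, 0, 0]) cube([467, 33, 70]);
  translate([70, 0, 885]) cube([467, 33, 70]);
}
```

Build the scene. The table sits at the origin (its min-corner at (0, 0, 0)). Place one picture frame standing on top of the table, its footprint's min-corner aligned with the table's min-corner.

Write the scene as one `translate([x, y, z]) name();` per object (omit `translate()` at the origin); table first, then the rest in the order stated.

table();
translate([0, 0, 751]) picture_frame();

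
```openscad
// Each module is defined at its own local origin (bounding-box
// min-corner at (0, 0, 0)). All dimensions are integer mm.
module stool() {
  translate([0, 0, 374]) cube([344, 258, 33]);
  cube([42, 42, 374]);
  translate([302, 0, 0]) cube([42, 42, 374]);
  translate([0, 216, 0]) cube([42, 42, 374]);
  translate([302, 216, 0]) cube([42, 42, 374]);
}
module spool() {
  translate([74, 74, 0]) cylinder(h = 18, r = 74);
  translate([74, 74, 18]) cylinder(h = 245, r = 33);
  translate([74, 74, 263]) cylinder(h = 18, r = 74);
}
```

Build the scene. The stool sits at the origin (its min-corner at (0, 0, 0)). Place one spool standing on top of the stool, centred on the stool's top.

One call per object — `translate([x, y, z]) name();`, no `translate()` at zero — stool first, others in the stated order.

stool();
translate([98, 55, 407]) spool();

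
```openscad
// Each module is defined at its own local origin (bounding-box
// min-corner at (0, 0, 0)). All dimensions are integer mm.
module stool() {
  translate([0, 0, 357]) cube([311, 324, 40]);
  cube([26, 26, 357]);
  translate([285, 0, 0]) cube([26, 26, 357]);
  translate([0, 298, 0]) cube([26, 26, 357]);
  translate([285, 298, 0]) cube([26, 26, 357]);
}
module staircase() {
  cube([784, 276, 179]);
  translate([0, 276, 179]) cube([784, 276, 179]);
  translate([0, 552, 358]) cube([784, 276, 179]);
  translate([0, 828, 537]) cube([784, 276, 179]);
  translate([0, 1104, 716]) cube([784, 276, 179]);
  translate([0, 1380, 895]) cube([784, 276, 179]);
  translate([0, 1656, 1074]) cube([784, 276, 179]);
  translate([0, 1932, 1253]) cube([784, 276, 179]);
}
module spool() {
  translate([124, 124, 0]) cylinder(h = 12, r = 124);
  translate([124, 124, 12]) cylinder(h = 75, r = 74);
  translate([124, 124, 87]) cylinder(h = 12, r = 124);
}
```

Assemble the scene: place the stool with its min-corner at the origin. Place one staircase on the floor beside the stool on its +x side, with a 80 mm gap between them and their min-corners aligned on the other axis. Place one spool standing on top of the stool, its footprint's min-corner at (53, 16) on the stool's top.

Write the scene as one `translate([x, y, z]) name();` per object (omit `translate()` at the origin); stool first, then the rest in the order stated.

stool();
translate([391, 0, 0]) staircase();
translate([53, 16, 397]) spool();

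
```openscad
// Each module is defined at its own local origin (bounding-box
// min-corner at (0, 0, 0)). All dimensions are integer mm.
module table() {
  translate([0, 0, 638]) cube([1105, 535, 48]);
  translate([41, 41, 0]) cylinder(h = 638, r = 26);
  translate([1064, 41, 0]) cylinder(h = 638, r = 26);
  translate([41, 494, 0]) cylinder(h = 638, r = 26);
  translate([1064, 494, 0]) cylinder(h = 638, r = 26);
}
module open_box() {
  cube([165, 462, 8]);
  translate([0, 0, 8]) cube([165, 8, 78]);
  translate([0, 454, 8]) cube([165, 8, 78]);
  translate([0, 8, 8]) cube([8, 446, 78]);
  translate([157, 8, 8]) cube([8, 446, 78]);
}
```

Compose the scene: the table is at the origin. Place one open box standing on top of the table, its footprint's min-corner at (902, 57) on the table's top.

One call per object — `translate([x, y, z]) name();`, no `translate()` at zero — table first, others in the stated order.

table();
translate([902, 57, 686]) open_box();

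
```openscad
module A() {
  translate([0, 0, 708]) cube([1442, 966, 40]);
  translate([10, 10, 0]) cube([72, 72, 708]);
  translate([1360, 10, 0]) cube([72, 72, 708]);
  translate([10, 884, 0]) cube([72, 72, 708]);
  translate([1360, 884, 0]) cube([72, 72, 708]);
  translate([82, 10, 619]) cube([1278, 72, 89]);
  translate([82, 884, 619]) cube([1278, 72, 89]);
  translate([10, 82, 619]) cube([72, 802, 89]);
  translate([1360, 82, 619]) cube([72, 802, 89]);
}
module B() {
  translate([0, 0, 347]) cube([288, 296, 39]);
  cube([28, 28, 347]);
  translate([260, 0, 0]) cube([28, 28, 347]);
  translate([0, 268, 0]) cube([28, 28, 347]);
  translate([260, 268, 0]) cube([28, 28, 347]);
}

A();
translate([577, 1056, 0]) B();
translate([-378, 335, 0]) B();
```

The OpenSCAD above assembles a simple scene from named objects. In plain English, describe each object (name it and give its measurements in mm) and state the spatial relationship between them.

A is a rectangular dining table. The top is 1442×966×40 mm with its upper surface at z = 748 mm. It stands on four 72×72 mm square legs, each inset 10 mm from the nearest pair of top edges, running from the floor to the underside of the top. Four apron rails, 72 mm thick and 89 mm tall, run between adjacent legs with their top edges flush with the underside of the top and their outer faces flush with the legs' outer faces.

B is a four-legged stool. The seat is a 288×296×39 mm slab whose top surface is at z = 386 mm; four square legs, each 28×28 mm in cross-section, run from the floor (z = 0) to the underside of the seat, each flush with a corner of the seat.

Two stools sit around the table at the +y, −x sides.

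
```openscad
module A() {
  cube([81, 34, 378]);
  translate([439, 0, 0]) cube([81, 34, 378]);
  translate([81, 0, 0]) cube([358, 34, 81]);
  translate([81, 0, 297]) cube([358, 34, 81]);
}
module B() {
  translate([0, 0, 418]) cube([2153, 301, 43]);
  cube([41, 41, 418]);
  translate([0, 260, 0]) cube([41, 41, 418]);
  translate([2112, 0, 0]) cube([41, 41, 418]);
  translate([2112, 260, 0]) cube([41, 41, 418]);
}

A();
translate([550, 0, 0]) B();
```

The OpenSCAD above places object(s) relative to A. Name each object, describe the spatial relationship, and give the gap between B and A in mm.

A is a picture frame. B is a bench. The bench is on the floor beside the picture frame on its +x side. The gap between the bench and the picture frame is 30 mm.

The bench's nearest face is 30 mm from the picture frame's +x face.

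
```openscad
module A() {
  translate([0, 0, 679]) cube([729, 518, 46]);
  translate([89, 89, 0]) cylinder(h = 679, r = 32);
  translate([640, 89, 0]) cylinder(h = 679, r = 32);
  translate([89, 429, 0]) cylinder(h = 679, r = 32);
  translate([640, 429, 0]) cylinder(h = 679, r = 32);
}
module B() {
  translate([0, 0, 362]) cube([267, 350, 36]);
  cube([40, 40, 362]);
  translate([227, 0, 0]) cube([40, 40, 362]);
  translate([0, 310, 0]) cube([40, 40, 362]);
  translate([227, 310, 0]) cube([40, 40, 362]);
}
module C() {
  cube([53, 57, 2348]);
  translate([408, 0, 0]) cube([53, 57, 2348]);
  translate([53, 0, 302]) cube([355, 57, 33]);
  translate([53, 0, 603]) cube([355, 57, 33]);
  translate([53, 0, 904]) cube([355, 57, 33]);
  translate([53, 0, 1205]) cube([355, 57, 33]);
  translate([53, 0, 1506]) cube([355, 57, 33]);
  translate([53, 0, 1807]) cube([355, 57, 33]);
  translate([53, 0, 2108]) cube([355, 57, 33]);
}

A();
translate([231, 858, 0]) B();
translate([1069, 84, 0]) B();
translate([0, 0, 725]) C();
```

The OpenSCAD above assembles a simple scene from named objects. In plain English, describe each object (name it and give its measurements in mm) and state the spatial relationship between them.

A is a table with a 729×518 mm rectangular top, 46 mm thick, top surface at z = 725 mm, supported by four round legs of 64 mm diameter, each leg's bounding box inset 57 mm from the nearest pair of top edges, running from the floor.

B is a four-legged stool. The seat is 267×350 mm, 36 mm thick, top at z = 398 mm. It stands on four square legs, each 40×40 mm in cross-section, from z = 0 to the seat underside, each flush with a corner of the seat.

C is a straight ladder. Two 53×57 mm vertical rails, 2348 mm tall, stand 461 mm apart (outside-to-outside) with their front faces coplanar on the −y side. 7 rungs, each 57 mm deep and 33 mm tall, span between the inner faces of the rails, front faces flush with the rails. The lowest rung's underside is at z = 302 mm and rungs are spaced 301 mm apart (underside to underside).

Two stools sit around the table at the +y, +x sides. The ladder is on top of the table.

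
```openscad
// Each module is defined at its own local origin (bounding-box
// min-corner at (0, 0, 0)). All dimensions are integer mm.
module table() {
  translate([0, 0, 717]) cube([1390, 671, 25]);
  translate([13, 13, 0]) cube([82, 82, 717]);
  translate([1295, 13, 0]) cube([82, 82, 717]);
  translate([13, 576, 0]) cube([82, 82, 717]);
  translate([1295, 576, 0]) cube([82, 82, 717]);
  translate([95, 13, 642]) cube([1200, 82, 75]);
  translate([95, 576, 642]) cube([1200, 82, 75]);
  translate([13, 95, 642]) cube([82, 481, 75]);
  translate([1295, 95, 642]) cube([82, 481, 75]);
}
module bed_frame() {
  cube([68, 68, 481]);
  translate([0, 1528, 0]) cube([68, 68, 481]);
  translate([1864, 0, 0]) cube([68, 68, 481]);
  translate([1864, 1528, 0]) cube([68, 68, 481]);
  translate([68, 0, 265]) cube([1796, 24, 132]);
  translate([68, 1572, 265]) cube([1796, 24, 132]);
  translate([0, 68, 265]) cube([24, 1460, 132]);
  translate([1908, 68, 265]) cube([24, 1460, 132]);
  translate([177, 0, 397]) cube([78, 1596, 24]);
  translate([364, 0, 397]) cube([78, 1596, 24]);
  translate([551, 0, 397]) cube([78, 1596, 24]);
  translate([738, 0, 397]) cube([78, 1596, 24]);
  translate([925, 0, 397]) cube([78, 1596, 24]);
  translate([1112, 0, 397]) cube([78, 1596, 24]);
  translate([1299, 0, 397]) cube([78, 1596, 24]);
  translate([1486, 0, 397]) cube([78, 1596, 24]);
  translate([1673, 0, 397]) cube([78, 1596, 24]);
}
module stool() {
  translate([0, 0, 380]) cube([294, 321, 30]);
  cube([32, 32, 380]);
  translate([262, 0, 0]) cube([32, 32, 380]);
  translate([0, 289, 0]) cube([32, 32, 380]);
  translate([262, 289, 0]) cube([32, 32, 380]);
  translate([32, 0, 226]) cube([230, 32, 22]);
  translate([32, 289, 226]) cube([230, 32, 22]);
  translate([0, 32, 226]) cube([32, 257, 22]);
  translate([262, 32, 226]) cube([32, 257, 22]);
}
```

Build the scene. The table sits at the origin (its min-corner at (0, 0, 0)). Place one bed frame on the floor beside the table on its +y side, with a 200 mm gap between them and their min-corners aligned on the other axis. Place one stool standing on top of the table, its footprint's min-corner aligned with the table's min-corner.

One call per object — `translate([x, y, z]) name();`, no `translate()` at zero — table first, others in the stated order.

table();
translate([0, 871, 0]) bed_frame();
translate([0, 0, 742]) stool();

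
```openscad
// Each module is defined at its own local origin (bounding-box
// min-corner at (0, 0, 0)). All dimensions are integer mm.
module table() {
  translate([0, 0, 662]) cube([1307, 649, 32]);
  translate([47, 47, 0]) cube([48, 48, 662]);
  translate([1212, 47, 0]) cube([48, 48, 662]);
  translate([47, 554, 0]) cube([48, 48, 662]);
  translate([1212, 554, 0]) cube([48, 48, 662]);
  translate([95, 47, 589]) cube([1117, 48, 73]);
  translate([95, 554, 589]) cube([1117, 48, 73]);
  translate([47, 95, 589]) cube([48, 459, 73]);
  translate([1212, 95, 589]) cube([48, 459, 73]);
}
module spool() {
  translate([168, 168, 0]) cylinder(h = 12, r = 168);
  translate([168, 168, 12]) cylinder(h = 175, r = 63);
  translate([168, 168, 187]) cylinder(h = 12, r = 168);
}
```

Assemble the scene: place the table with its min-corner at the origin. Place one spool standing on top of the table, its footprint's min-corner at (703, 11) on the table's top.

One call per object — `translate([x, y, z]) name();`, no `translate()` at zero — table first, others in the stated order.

table();
translate([703, 11, 694]) spool();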